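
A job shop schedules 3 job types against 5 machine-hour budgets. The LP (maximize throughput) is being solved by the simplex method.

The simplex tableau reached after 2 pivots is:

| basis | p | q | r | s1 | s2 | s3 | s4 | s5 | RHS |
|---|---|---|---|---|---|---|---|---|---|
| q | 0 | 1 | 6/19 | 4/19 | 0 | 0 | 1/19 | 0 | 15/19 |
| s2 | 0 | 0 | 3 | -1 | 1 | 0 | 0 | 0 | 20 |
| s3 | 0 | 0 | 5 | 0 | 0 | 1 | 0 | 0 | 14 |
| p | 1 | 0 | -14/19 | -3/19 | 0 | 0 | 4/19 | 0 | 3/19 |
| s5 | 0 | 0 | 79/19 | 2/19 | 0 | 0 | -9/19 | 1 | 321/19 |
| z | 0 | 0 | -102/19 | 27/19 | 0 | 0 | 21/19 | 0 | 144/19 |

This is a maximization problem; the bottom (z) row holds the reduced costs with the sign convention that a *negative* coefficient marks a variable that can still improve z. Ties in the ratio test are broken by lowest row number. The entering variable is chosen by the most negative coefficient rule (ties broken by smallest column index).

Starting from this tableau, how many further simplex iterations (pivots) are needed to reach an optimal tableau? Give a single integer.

pivot: r in, q out → z = 21
No improving column remains; optimal.

1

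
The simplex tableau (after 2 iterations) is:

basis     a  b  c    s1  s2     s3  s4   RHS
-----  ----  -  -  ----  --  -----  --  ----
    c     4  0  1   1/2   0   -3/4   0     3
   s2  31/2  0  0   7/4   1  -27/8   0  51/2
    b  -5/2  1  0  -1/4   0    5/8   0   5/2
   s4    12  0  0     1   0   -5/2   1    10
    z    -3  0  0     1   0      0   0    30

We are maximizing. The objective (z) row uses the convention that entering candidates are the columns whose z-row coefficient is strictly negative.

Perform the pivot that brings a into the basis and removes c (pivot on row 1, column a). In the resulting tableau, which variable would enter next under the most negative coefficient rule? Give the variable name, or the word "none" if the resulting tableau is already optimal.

Pivot element 4. New z-row = old z-row − (-3)·(row 1/4).
Updated z-row coefficients: a: 0, b: 0, c: 3/4, s1: 11/8, s2: 0, s3: -9/16, s4: 0.
The most negative is -9/16 in column s3, so s3 would enter next.

s3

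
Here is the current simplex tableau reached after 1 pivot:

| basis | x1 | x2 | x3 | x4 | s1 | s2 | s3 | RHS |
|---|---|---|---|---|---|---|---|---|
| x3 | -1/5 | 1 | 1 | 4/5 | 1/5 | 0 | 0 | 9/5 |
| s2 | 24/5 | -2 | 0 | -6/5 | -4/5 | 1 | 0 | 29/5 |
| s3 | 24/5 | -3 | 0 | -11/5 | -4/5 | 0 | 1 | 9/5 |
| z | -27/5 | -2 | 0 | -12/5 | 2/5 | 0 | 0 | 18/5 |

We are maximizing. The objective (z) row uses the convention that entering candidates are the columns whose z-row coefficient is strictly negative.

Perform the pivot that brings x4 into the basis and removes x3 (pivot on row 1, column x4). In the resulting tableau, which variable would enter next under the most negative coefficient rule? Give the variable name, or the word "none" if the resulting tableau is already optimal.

x1

Pivot element 4/5. New z-row = old z-row − (-12/5)·(row 1/(4/5)).
Updated z-row coefficients: x1: -6, x2: 1, x3: 3, x4: 0, s1: 1, s2: 0, s3: 0.
The most negative is -6 in column x1, so x1 would enter next.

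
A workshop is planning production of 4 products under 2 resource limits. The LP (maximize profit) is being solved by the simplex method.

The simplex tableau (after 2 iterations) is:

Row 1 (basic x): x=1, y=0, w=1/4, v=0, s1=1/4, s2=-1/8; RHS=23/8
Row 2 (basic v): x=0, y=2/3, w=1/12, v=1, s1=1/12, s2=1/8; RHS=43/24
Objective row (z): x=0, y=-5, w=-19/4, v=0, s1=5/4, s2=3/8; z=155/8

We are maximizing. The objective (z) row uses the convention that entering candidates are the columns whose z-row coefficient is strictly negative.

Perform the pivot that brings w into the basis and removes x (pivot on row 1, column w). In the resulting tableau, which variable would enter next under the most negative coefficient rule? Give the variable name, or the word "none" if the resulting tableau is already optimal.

y

Pivot element 1/4. New z-row = old z-row − (-19/4)·(row 1/(1/4)).
Updated z-row coefficients: x: 19, y: -5, w: 0, v: 0, s1: 6, s2: -2.
The most negative is -5 in column y, so y would enter next.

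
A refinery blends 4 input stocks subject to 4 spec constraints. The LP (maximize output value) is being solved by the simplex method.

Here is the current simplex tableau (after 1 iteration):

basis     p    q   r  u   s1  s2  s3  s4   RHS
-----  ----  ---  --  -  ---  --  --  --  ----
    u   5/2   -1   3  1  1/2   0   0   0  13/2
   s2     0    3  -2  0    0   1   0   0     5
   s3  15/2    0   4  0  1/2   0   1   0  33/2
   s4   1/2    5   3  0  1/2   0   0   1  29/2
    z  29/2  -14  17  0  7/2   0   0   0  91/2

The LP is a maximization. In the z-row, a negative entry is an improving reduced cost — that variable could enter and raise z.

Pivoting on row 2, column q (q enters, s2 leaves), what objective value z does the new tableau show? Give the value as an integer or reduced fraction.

413/6

Minimum ratio for q: 5/3 = 5/3.
z changes by −(z-row coeff of q)·ratio = −(-14)·(5/3) = 70/3.
New z = 91/2 + (70/3) = 413/6.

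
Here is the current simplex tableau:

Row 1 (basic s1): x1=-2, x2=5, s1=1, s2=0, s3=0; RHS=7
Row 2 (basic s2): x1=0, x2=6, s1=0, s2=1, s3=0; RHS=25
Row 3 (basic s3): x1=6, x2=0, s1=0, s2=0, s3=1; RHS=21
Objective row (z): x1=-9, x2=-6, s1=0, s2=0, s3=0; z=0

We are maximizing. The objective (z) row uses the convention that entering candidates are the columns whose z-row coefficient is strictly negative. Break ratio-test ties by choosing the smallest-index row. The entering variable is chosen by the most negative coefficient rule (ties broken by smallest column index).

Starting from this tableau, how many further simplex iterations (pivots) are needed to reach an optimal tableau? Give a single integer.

pivot: x1 in, s3 out → z = 63/2
pivot: x2 in, s1 out → z = 483/10
No improving column remains; optimal.

2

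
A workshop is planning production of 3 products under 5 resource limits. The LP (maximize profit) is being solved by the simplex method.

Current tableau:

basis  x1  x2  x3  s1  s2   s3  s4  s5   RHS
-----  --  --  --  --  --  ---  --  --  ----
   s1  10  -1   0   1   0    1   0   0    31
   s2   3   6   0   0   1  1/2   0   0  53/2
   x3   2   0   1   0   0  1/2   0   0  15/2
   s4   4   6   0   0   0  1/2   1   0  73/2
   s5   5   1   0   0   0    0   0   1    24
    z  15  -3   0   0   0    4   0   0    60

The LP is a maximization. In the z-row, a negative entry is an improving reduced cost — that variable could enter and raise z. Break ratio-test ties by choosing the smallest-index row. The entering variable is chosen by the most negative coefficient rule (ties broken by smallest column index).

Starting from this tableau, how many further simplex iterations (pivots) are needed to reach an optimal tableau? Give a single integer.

1

pivot: x2 in, s2 out → z = 293/4
No improving column remains; optimal.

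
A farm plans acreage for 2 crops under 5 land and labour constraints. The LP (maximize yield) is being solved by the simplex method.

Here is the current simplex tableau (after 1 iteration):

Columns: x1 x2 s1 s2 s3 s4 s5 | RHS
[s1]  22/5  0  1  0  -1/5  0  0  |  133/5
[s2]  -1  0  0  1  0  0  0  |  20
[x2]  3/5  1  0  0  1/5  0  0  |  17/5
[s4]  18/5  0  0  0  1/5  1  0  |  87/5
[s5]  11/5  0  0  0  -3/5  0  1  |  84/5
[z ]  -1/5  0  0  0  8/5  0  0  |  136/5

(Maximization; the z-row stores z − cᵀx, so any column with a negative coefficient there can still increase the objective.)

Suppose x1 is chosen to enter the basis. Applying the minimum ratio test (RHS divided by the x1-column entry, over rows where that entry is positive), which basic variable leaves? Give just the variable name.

Ratios: row 1 (s1): (133/5)/(22/5) = 133/22; row 2 (s2): entry -1 ≤ 0, skip; row 3 (x2): (17/5)/(3/5) = 17/3; row 4 (s4): (87/5)/(18/5) = 29/6; row 5 (s5): (84/5)/(11/5) = 84/11.
Minimum ratio 29/6 is in the s4 row, so s4 leaves.

s4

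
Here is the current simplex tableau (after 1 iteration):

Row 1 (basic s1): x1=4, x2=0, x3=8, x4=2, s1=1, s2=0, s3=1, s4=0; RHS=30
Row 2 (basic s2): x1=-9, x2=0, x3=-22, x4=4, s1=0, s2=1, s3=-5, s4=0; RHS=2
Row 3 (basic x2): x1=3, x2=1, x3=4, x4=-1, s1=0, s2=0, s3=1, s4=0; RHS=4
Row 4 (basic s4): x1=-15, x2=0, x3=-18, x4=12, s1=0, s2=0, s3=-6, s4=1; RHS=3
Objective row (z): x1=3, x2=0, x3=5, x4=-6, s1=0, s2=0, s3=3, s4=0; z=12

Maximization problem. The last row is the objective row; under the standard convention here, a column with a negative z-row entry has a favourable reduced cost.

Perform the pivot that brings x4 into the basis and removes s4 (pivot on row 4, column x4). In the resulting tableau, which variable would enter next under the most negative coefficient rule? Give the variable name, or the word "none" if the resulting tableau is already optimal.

Pivot element 12. New z-row = old z-row − (-6)·(row 4/12).
Updated z-row coefficients: x1: -9/2, x2: 0, x3: -4, x4: 0, s1: 0, s2: 0, s3: 0, s4: 1/2.
The most negative is -9/2 in column x1, so x1 would enter next.

x1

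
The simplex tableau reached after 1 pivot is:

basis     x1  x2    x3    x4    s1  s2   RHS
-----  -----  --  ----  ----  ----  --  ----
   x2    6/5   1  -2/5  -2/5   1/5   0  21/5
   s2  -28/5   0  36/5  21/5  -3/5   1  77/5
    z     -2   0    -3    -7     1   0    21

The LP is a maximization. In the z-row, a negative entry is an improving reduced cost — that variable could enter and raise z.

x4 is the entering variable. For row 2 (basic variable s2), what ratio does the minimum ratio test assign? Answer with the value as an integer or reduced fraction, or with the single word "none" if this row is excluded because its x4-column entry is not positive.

11/3

Ratio = RHS / (x4 entry) = (77/5) / (21/5) = 11/3.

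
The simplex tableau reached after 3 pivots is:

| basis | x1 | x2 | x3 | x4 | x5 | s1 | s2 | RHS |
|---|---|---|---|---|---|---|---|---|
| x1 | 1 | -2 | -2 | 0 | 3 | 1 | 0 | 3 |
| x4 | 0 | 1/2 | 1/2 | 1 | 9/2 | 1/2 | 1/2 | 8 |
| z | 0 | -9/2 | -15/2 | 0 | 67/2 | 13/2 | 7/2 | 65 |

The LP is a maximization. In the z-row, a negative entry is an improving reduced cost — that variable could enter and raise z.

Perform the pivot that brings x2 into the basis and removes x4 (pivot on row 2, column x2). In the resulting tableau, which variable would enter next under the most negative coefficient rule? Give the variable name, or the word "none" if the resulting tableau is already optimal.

x3

Pivot element 1/2. New z-row = old z-row − (-9/2)·(row 2/(1/2)).
Updated z-row coefficients: x1: 0, x2: 0, x3: -3, x4: 9, x5: 74, s1: 11, s2: 8.
The most negative is -3 in column x3, so x3 would enter next.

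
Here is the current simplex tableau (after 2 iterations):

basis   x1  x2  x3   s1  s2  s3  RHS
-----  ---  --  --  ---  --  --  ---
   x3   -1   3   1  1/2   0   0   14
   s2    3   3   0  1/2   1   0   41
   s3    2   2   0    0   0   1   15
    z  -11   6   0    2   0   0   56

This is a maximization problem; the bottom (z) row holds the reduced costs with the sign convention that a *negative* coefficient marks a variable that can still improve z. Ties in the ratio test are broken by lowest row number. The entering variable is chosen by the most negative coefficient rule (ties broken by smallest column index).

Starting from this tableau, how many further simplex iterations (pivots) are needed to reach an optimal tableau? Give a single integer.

1

pivot: x1 in, s3 out → z = 277/2
No improving column remains; optimal.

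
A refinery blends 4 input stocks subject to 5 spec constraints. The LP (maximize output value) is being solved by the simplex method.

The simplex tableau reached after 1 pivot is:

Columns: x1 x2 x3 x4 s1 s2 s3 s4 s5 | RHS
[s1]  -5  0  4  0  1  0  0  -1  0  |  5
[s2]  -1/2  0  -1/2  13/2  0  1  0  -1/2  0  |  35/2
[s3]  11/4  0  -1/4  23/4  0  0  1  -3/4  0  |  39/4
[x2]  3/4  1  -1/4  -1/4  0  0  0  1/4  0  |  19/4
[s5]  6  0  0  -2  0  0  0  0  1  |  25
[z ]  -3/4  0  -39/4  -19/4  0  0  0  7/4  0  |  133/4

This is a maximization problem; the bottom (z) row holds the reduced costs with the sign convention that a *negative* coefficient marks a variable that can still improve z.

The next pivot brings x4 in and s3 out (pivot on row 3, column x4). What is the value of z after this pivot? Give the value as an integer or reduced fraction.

Minimum ratio for x4: (39/4)/(23/4) = 39/23.
z changes by −(z-row coeff of x4)·ratio = −(-19/4)·(39/23) = 741/92.
New z = 133/4 + (741/92) = 950/23.

950/23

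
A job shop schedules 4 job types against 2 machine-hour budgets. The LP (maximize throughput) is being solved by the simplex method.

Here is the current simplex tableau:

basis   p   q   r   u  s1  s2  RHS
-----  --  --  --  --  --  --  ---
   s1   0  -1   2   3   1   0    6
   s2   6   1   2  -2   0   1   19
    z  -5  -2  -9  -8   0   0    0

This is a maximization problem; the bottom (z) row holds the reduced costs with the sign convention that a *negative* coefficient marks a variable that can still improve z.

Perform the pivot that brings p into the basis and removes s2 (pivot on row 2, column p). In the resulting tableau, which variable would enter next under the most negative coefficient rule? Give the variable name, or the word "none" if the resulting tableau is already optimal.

Pivot element 6. New z-row = old z-row − (-5)·(row 2/6).
Updated z-row coefficients: p: 0, q: -7/6, r: -22/3, u: -29/3, s1: 0, s2: 5/6.
The most negative is -29/3 in column u, so u would enter next.

u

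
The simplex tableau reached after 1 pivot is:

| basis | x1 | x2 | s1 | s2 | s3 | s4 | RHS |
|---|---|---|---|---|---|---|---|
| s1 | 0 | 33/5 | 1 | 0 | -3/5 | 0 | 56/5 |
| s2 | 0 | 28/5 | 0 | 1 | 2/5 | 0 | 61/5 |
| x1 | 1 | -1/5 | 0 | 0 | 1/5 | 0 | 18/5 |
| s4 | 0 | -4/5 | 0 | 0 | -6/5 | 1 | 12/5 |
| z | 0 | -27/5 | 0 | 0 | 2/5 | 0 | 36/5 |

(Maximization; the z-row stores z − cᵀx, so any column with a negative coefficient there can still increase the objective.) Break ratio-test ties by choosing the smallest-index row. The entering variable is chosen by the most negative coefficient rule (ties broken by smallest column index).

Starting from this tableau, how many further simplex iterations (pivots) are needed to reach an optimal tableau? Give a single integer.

2

pivot: x2 in, s1 out → z = 180/11
pivot: s3 in, s2 out → z = 499/30
No improving column remains; optimal.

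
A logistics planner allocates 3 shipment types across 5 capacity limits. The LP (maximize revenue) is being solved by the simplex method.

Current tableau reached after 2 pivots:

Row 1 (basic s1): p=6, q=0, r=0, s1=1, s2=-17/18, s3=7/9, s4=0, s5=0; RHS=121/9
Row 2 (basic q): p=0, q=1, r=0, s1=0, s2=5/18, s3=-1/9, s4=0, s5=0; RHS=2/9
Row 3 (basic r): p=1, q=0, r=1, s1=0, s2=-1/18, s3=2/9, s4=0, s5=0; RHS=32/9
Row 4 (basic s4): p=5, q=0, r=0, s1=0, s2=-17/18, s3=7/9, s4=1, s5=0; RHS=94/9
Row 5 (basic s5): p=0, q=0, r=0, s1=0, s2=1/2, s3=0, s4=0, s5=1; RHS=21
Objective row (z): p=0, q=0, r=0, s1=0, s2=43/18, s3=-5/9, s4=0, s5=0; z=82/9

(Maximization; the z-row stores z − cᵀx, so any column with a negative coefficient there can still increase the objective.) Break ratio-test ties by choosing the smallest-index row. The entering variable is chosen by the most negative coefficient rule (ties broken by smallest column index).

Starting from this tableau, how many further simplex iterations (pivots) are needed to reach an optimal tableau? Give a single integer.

1

pivot: s3 in, s4 out → z = 116/7
No improving column remains; optimal.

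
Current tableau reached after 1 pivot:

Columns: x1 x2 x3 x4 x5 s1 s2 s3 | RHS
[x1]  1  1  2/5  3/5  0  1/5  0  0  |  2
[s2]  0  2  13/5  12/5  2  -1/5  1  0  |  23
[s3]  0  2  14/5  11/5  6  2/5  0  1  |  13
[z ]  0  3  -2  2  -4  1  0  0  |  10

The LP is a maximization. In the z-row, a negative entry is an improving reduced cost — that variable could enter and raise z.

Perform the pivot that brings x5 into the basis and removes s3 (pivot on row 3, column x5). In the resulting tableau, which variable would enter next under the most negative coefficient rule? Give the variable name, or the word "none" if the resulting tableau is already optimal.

x3

Pivot element 6. New z-row = old z-row − (-4)·(row 3/6).
Updated z-row coefficients: x1: 0, x2: 13/3, x3: -2/15, x4: 52/15, x5: 0, s1: 19/15, s2: 0, s3: 2/3.
The most negative is -2/15 in column x3, so x3 would enter next.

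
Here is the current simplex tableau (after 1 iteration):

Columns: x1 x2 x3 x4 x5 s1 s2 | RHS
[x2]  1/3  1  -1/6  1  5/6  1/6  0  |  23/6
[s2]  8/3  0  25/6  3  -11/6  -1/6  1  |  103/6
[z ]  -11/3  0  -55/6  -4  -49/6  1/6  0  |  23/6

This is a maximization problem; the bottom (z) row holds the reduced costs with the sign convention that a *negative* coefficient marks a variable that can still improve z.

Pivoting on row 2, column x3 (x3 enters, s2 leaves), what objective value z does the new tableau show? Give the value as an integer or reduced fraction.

Minimum ratio for x3: (103/6)/(25/6) = 103/25.
z changes by −(z-row coeff of x3)·ratio = −(-55/6)·(103/25) = 1133/30.
New z = 23/6 + (1133/30) = 208/5.

208/5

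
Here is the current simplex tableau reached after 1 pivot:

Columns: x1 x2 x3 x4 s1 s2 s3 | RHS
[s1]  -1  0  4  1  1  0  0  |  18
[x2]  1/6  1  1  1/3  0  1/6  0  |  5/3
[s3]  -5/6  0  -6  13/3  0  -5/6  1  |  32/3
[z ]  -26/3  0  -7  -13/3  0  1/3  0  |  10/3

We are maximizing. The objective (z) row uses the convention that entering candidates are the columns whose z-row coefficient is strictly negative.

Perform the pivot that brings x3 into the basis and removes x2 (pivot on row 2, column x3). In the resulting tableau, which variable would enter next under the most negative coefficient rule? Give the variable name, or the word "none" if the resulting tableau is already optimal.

x1

Pivot element 1. New z-row = old z-row − (-7)·(row 2/1).
Updated z-row coefficients: x1: -15/2, x2: 7, x3: 0, x4: -2, s1: 0, s2: 3/2, s3: 0.
The most negative is -15/2 in column x1, so x1 would enter next.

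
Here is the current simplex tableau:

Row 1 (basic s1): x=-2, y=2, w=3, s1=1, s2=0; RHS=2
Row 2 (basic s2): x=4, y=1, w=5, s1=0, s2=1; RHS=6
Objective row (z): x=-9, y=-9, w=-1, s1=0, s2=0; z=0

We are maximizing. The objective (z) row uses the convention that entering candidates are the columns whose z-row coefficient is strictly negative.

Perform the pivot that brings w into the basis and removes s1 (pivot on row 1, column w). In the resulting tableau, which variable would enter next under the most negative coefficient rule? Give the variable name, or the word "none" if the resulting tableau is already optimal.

Pivot element 3. New z-row = old z-row − (-1)·(row 1/3).
Updated z-row coefficients: x: -29/3, y: -25/3, w: 0, s1: 1/3, s2: 0.
The most negative is -29/3 in column x, so x would enter next.

x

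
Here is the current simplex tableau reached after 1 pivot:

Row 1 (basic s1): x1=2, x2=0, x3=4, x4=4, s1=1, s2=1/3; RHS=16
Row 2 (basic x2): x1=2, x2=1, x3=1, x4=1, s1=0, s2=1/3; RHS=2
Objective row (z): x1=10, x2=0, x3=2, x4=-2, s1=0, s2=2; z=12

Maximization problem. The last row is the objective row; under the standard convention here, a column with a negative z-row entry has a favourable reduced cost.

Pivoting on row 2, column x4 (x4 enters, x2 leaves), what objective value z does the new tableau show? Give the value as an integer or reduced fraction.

16

Minimum ratio for x4: 2/1 = 2.
z changes by −(z-row coeff of x4)·ratio = −(-2)·2 = 4.
New z = 12 + 4 = 16.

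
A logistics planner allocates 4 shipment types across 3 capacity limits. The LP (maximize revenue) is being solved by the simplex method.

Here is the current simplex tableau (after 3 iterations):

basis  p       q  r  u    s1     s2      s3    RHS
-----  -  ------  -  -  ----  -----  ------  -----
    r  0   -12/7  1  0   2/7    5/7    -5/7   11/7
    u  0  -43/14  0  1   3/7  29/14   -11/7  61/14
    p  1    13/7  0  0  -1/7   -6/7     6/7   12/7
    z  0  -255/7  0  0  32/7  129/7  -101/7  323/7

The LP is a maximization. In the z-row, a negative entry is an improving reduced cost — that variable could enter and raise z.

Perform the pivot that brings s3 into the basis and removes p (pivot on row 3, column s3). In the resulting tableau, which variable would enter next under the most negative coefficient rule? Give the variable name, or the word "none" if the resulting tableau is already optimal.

Pivot element 6/7. New z-row = old z-row − (-101/7)·(row 3/(6/7)).
Updated z-row coefficients: p: 101/6, q: -31/6, r: 0, u: 0, s1: 13/6, s2: 4, s3: 0.
The most negative is -31/6 in column q, so q would enter next.

q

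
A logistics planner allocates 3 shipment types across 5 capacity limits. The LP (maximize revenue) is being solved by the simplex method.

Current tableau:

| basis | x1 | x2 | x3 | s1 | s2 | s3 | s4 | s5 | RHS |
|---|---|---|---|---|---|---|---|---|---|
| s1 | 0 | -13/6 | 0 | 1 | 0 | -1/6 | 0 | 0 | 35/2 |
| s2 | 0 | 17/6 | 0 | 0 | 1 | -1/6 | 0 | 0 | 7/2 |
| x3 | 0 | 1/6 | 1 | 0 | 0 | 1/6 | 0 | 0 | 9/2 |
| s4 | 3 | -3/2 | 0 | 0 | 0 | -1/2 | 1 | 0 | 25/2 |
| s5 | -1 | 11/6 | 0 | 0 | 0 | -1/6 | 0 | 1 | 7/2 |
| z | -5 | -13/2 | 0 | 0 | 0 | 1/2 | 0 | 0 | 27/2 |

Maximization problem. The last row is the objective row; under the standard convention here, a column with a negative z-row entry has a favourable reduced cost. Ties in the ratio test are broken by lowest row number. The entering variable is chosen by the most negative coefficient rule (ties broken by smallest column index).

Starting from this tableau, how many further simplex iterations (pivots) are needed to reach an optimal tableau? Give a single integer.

pivot: x2 in, s2 out → z = 366/17
pivot: x1 in, s4 out → z = 2318/51
pivot: s3 in, x3 out → z = 598/9
No improving column remains; optimal.

3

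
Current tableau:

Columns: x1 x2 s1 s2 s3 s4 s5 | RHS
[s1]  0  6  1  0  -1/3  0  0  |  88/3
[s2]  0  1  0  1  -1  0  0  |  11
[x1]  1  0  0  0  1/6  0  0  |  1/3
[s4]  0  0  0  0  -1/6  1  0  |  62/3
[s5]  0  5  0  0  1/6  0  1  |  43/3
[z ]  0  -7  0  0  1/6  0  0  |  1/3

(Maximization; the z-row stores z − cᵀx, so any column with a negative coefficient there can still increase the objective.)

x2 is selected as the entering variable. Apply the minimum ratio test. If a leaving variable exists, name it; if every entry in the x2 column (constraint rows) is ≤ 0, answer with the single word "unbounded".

Ratios: row 1 (s1): (88/3)/6 = 44/9; row 2 (s2): 11/1 = 11; row 3 (x1): entry 0 ≤ 0, skip; row 4 (s4): entry 0 ≤ 0, skip; row 5 (s5): (43/3)/5 = 43/15.
Minimum ratio is in the s5 row, so s5 leaves.

s5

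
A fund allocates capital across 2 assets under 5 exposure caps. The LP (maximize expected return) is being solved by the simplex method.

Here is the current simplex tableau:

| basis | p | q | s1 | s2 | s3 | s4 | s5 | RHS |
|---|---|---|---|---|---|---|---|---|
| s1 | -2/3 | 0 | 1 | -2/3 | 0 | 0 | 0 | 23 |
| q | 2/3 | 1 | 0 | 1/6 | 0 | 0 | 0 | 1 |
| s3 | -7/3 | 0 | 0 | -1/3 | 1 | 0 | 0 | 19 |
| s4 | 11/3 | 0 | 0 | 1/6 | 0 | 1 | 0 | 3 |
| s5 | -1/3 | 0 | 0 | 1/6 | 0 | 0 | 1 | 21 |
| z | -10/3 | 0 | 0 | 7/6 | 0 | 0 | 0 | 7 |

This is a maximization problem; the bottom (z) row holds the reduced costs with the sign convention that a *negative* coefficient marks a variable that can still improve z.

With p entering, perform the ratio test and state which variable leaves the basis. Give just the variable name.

s4

Ratios: row 1 (s1): entry -2/3 ≤ 0, skip; row 2 (q): 1/(2/3) = 3/2; row 3 (s3): entry -7/3 ≤ 0, skip; row 4 (s4): 3/(11/3) = 9/11; row 5 (s5): entry -1/3 ≤ 0, skip.
Minimum ratio 9/11 is in the s4 row, so s4 leaves.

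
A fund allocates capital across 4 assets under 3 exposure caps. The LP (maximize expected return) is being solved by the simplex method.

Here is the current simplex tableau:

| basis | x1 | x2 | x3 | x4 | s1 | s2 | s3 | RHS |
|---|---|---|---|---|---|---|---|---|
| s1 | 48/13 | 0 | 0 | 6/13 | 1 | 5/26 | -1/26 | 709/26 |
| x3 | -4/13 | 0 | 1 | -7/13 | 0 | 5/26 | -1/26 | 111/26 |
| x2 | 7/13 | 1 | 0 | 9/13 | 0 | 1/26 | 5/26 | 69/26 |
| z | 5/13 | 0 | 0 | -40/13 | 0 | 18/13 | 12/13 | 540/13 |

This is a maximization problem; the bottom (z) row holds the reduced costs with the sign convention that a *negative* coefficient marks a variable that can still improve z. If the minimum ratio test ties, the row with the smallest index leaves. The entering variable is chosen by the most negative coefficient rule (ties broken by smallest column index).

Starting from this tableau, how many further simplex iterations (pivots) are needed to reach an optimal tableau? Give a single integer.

1

pivot: x4 in, x2 out → z = 160/3
No improving column remains; optimal.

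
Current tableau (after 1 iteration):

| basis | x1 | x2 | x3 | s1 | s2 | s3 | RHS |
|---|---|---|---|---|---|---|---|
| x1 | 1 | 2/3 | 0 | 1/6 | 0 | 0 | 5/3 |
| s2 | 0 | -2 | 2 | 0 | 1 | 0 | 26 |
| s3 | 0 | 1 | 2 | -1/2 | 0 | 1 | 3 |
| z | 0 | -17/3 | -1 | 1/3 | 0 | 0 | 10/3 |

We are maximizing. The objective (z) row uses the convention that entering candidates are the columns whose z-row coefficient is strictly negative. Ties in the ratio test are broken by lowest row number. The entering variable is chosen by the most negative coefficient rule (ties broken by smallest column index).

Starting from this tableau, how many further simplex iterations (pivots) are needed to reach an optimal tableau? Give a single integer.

pivot: x2 in, x1 out → z = 35/2
pivot: x3 in, s3 out → z = 71/4
No improving column remains; optimal.

2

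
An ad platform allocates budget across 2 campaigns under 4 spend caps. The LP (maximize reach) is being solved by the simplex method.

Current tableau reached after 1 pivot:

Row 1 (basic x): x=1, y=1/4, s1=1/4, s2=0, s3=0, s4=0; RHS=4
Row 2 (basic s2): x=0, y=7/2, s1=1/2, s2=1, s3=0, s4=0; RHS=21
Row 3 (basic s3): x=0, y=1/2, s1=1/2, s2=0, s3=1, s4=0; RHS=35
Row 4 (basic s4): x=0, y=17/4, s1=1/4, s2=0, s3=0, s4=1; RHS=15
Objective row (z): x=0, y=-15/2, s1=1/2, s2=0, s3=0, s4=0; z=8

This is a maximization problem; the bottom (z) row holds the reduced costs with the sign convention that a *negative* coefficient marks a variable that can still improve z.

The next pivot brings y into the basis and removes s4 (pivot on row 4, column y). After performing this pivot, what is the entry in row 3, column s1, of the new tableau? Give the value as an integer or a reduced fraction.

Pivot element is row 4, column y: 17/4.
Normalize row 4: new (row 4, s1) = (1/4)/(17/4) = 1/17.
row 3 ← row 3 − (1/2)·(new row 4): 1/2 − (1/2)·(1/17) = 8/17.

8/17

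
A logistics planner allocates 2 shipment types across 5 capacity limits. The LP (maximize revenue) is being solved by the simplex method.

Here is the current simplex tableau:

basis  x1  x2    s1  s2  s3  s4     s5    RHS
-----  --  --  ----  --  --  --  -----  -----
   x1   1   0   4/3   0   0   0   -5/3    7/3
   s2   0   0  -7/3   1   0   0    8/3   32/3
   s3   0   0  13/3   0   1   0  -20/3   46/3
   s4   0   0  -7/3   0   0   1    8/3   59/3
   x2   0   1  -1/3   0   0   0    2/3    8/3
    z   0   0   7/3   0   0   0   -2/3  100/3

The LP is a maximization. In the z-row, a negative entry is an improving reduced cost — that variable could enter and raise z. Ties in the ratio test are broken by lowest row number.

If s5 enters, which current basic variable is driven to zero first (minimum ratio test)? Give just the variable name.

Ratios: row 1 (x1): entry -5/3 ≤ 0, skip; row 2 (s2): (32/3)/(8/3) = 4; row 3 (s3): entry -20/3 ≤ 0, skip; row 4 (s4): (59/3)/(8/3) = 59/8; row 5 (x2): (8/3)/(2/3) = 4.
Minimum ratio 4 is in the s2 row, so s2 leaves.

s2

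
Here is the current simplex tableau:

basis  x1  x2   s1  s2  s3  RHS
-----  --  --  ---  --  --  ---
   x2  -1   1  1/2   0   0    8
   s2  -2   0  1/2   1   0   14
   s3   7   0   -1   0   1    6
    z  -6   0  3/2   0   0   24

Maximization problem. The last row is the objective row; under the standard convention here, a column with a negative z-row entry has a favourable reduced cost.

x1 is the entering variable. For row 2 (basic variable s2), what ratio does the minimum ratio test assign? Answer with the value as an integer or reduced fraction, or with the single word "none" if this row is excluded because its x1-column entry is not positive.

The x1 entry in row 2 is -2 ≤ 0, so this row gives no ratio.

none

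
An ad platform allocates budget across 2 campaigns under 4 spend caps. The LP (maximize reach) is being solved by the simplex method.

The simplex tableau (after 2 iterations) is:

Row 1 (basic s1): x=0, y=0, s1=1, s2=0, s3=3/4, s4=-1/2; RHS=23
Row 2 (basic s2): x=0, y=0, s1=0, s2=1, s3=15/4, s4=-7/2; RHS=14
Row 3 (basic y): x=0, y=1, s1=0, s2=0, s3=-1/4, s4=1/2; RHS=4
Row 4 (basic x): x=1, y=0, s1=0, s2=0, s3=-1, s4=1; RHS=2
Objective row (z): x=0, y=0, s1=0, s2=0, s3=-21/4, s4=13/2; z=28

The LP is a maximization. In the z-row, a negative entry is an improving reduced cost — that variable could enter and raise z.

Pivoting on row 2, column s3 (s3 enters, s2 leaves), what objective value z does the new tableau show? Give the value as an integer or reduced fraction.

238/5

Minimum ratio for s3: 14/(15/4) = 56/15.
z changes by −(z-row coeff of s3)·ratio = −(-21/4)·(56/15) = 98/5.
New z = 28 + (98/5) = 238/5.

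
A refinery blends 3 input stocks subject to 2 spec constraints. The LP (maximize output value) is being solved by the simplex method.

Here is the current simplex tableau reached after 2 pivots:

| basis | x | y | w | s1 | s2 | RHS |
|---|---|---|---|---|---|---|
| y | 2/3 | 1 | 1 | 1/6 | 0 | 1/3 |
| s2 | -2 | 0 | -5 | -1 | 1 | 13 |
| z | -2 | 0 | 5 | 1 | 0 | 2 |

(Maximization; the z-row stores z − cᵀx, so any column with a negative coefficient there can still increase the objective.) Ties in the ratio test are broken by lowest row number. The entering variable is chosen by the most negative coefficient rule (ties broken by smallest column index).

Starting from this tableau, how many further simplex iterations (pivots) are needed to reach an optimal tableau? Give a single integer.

pivot: x in, y out → z = 3
No improving column remains; optimal.

1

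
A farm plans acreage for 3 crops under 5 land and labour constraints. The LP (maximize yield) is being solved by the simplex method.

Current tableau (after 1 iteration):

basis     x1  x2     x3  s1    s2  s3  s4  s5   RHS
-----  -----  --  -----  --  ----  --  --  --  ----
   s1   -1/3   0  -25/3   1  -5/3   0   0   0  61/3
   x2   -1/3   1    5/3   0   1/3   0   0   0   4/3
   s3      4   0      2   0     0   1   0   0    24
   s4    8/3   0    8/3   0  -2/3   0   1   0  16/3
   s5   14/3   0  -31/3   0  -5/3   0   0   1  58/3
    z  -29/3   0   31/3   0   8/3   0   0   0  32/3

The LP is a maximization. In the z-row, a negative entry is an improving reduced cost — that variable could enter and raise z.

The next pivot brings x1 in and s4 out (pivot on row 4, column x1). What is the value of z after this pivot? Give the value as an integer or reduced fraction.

30

Minimum ratio for x1: (16/3)/(8/3) = 2.
z changes by −(z-row coeff of x1)·ratio = −(-29/3)·2 = 58/3.
New z = 32/3 + (58/3) = 30.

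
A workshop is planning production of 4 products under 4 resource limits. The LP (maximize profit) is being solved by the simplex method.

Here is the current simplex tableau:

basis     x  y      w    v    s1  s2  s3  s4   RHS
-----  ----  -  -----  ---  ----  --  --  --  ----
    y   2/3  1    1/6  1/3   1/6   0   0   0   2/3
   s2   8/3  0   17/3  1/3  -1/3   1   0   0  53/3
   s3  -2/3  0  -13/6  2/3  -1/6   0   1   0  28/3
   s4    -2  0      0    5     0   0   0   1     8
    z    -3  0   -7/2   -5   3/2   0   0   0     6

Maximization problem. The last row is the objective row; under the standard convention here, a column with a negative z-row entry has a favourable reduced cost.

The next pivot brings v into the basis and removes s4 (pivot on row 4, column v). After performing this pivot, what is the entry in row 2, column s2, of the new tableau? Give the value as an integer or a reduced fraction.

1

Pivot element is row 4, column v: 5.
Normalize row 4: new (row 4, s2) = 0/5 = 0.
row 2 ← row 2 − (1/3)·(new row 4): 1 − (1/3)·0 = 1.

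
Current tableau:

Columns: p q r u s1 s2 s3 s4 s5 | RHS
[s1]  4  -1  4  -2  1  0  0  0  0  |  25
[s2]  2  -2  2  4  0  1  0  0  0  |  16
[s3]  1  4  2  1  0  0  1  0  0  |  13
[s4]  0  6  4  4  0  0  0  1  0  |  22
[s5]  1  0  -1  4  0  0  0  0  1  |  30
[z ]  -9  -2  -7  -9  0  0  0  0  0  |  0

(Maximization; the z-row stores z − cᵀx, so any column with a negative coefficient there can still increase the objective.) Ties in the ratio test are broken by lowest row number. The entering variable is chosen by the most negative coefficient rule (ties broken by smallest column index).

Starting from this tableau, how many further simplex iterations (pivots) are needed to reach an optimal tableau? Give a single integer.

pivot: p in, s1 out → z = 225/4
pivot: u in, s2 out → z = 657/10
pivot: q in, s3 out → z = 3561/47
No improving column remains; optimal.

3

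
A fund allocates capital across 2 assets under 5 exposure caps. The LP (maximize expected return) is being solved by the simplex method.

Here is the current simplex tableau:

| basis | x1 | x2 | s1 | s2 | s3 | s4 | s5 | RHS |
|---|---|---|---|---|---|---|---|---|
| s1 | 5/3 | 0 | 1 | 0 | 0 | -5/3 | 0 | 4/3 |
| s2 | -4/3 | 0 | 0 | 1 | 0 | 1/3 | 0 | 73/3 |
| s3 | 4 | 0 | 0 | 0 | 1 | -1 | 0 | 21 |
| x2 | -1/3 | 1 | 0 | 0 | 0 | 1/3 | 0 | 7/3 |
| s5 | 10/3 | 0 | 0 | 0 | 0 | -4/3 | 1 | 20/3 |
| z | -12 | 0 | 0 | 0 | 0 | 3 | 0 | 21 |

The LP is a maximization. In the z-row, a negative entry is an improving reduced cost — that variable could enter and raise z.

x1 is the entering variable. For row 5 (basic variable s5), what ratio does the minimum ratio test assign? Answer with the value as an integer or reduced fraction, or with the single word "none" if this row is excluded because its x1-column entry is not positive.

2

Ratio = RHS / (x1 entry) = (20/3) / (10/3) = 2.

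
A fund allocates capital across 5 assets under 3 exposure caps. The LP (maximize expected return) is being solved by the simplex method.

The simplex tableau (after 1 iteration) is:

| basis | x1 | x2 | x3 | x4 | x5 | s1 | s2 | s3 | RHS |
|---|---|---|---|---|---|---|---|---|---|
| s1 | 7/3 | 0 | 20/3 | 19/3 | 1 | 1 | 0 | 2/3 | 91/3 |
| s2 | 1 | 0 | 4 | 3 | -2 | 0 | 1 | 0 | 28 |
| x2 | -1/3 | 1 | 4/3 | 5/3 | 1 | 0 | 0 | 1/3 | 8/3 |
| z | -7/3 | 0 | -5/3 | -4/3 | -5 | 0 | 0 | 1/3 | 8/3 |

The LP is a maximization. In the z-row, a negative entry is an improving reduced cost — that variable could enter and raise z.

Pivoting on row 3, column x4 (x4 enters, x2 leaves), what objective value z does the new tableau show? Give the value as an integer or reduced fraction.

Minimum ratio for x4: (8/3)/(5/3) = 8/5.
z changes by −(z-row coeff of x4)·ratio = −(-4/3)·(8/5) = 32/15.
New z = 8/3 + (32/15) = 24/5.

24/5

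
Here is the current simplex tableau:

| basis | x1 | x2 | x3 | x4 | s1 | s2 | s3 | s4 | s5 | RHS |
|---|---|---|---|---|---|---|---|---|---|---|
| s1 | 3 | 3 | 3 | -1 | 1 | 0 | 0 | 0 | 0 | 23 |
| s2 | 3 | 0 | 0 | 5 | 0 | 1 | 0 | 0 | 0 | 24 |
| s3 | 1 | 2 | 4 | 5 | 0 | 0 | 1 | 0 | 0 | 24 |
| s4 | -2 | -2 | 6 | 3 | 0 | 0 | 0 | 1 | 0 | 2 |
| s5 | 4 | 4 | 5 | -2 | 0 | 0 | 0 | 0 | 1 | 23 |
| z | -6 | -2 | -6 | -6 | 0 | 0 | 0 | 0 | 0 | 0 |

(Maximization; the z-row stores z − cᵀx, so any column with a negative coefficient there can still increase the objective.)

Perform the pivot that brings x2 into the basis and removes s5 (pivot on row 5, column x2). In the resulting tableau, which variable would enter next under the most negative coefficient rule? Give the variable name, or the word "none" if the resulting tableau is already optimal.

x4

Pivot element 4. New z-row = old z-row − (-2)·(row 5/4).
Updated z-row coefficients: x1: -4, x2: 0, x3: -7/2, x4: -7, s1: 0, s2: 0, s3: 0, s4: 0, s5: 1/2.
The most negative is -7 in column x4, so x4 would enter next.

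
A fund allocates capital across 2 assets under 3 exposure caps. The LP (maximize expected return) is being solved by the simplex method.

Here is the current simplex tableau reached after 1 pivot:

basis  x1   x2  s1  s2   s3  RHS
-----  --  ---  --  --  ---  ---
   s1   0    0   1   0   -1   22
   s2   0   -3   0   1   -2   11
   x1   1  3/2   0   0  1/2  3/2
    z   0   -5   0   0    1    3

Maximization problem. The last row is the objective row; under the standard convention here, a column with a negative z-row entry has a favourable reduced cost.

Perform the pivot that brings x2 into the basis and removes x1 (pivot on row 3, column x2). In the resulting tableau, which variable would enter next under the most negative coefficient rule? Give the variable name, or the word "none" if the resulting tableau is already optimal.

none

Pivot element 3/2. New z-row = old z-row − (-5)·(row 3/(3/2)).
Updated z-row coefficients: x1: 10/3, x2: 0, s1: 0, s2: 0, s3: 8/3.
No coefficient is strictly negative; the tableau after this pivot is optimal.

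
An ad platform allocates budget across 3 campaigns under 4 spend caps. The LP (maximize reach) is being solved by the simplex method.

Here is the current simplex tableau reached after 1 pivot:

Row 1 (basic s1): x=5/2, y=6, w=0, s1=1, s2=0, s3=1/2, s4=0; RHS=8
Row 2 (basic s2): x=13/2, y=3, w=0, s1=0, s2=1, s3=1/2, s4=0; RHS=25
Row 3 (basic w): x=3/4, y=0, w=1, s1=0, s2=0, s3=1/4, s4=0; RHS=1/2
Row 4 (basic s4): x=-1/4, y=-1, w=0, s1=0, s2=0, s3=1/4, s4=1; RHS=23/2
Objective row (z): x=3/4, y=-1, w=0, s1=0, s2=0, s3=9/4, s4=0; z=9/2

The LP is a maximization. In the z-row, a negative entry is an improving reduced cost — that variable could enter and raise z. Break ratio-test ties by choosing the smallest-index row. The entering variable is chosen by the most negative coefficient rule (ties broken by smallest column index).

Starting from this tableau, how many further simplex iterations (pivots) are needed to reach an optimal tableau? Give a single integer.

1

pivot: y in, s1 out → z = 35/6
No improving column remains; optimal.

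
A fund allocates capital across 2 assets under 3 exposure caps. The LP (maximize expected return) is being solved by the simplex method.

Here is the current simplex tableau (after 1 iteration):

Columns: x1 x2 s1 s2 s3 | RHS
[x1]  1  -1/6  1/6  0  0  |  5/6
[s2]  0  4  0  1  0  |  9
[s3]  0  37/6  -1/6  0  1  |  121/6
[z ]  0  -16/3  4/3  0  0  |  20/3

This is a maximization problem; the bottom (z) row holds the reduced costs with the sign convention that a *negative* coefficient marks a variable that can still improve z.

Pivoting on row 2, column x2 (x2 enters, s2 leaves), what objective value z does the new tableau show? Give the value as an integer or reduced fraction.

56/3

Minimum ratio for x2: 9/4 = 9/4.
z changes by −(z-row coeff of x2)·ratio = −(-16/3)·(9/4) = 12.
New z = 20/3 + 12 = 56/3.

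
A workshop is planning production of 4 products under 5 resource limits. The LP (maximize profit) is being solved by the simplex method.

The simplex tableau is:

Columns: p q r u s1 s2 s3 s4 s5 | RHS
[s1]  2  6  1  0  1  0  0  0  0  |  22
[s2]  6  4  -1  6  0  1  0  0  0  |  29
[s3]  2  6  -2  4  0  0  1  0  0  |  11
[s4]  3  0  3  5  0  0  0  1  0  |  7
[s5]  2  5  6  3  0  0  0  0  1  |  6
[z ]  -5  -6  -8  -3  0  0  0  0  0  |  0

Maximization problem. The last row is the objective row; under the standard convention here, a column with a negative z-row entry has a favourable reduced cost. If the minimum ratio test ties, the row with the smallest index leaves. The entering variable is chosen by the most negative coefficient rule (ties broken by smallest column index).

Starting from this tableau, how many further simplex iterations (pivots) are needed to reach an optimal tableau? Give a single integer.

3

pivot: r in, s5 out → z = 8
pivot: p in, s4 out → z = 38/3
pivot: q in, r out → z = 199/15
No improving column remains; optimal.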